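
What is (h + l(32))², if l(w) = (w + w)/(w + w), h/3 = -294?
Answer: 776161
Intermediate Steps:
h = -882 (h = 3*(-294) = -882)
l(w) = 1 (l(w) = (2*w)/((2*w)) = (2*w)*(1/(2*w)) = 1)
(h + l(32))² = (-882 + 1)² = (-881)² = 776161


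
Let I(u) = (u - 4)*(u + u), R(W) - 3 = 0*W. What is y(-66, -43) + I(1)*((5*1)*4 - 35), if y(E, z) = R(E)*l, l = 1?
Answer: 93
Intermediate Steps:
R(W) = 3 (R(W) = 3 + 0*W = 3 + 0 = 3)
y(E, z) = 3 (y(E, z) = 3*1 = 3)
I(u) = 2*u*(-4 + u) (I(u) = (-4 + u)*(2*u) = 2*u*(-4 + u))
y(-66, -43) + I(1)*((5*1)*4 - 35) = 3 + (2*1*(-4 + 1))*((5*1)*4 - 35) = 3 + (2*1*(-3))*(5*4 - 35) = 3 - 6*(20 - 35) = 3 - 6*(-15) = 3 + 90 = 93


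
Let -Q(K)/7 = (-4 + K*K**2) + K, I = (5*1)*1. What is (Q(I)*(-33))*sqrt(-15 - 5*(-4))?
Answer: 29106*sqrt(5) ≈ 65083.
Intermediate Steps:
I = 5 (I = 5*1 = 5)
Q(K) = 28 - 7*K - 7*K**3 (Q(K) = -7*((-4 + K*K**2) + K) = -7*((-4 + K**3) + K) = -7*(-4 + K + K**3) = 28 - 7*K - 7*K**3)
(Q(I)*(-33))*sqrt(-15 - 5*(-4)) = ((28 - 7*5 - 7*5**3)*(-33))*sqrt(-15 - 5*(-4)) = ((28 - 35 - 7*125)*(-33))*sqrt(-15 + 20) = ((28 - 35 - 875)*(-33))*sqrt(5) = (-882*(-33))*sqrt(5) = 29106*sqrt(5)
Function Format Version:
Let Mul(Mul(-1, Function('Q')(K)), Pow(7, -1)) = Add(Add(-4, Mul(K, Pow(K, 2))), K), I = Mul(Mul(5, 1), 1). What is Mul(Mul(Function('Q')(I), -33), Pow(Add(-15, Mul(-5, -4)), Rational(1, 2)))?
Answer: Mul(29106, Pow(5, Rational(1, 2))) ≈ 65083.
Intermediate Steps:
I = 5 (I = Mul(5, 1) = 5)
Function('Q')(K) = Add(28, Mul(-7, K), Mul(-7, Pow(K, 3))) (Function('Q')(K) = Mul(-7, Add(Add(-4, Mul(K, Pow(K, 2))), K)) = Mul(-7, Add(Add(-4, Pow(K, 3)), K)) = Mul(-7, Add(-4, K, Pow(K, 3))) = Add(28, Mul(-7, K), Mul(-7, Pow(K, 3))))
Mul(Mul(Function('Q')(I), -33), Pow(Add(-15, Mul(-5, -4)), Rational(1, 2))) = Mul(Mul(Add(28, Mul(-7, 5), Mul(-7, Pow(5, 3))), -33), Pow(Add(-15, Mul(-5, -4)), Rational(1, 2))) = Mul(Mul(Add(28, -35, Mul(-7, 125)), -33), Pow(Add(-15, 20), Rational(1, 2))) = Mul(Mul(Add(28, -35, -875), -33), Pow(5, Rational(1, 2))) = Mul(Mul(-882, -33), Pow(5, Rational(1, 2))) = Mul(29106, Pow(5, Rational(1, 2)))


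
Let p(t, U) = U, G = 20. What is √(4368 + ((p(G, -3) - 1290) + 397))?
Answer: 4*√217 ≈ 58.924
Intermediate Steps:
√(4368 + ((p(G, -3) - 1290) + 397)) = √(4368 + ((-3 - 1290) + 397)) = √(4368 + (-1293 + 397)) = √(4368 - 896) = √3472 = 4*√217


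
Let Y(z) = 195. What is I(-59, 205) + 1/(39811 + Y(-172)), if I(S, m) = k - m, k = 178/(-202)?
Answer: -831884663/4040606 ≈ -205.88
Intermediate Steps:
k = -89/101 (k = 178*(-1/202) = -89/101 ≈ -0.88119)
I(S, m) = -89/101 - m
I(-59, 205) + 1/(39811 + Y(-172)) = (-89/101 - 1*205) + 1/(39811 + 195) = (-89/101 - 205) + 1/40006 = -20794/101 + 1/40006 = -831884663/4040606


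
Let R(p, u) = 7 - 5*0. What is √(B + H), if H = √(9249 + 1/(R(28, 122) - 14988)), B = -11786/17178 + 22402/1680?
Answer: √(83765052626122425810 + 884129734000800*√518939098477)/2573436180 ≈ 10.432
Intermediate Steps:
B = 4345489/343560 (B = -11786*1/17178 + 22402*(1/1680) = -5893/8589 + 11201/840 = 4345489/343560 ≈ 12.648)
R(p, u) = 7 (R(p, u) = 7 + 0 = 7)
H = 2*√518939098477/14981 (H = √(9249 + 1/(7 - 14988)) = √(9249 + 1/(-14981)) = √(9249 - 1/14981) = √(138559268/14981) = 2*√518939098477/14981 ≈ 96.172)
√(B + H) = √(4345489/343560 + 2*√518939098477/14981)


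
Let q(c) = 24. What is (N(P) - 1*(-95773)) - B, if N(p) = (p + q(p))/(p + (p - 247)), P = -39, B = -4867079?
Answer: 322585383/65 ≈ 4.9628e+6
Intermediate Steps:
N(p) = (24 + p)/(-247 + 2*p) (N(p) = (p + 24)/(p + (p - 247)) = (24 + p)/(p + (-247 + p)) = (24 + p)/(-247 + 2*p))
(N(P) - 1*(-95773)) - B = ((24 - 39)/(-247 + 2*(-39)) - 1*(-95773)) - 1*(-4867079) = (-15/(-247 - 78) + 95773) + 4867079 = (-15/(-325) + 95773) + 4867079 = (-1/325*(-15) + 95773) + 4867079 = (3/65 + 95773) + 4867079 = 6225248/65 + 4867079 = 322585383/65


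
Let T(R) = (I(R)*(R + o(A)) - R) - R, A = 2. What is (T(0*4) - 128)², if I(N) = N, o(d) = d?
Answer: 16384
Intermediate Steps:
T(R) = -2*R + R*(2 + R) (T(R) = (R*(R + 2) - R) - R = (R*(2 + R) - R) - R = (-R + R*(2 + R)) - R = -2*R + R*(2 + R))
(T(0*4) - 128)² = ((0*4)² - 128)² = (0² - 128)² = (0 - 128)² = (-128)² = 16384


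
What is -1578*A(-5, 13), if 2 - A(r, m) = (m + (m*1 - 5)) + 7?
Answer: 41028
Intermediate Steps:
A(r, m) = -2*m (A(r, m) = 2 - ((m + (m*1 - 5)) + 7) = 2 - ((m + (m - 5)) + 7) = 2 - ((m + (-5 + m)) + 7) = 2 - ((-5 + 2*m) + 7) = 2 - (2 + 2*m) = 2 + (-2 - 2*m) = -2*m)
-1578*A(-5, 13) = -(-3156)*13 = -1578*(-26) = 41028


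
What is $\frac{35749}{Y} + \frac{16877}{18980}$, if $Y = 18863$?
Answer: $\frac{76682067}{27539980} \approx 2.7844$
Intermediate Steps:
$\frac{35749}{Y} + \frac{16877}{18980} = \frac{35749}{18863} + \frac{16877}{18980} = \frac{76682067}{27539980}$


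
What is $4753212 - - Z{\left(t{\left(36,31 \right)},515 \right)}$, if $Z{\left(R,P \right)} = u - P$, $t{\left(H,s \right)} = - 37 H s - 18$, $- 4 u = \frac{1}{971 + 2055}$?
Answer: $\frac{57526644487}{12104} \approx 4.7527 \cdot 10^{6}$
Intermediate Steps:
$u = - \frac{1}{12104}$ ($u = - \frac{1}{4 \left(971 + 2055\right)} = - \frac{1}{4 \cdot 3026} = \left(- \frac{1}{4}\right) \frac{1}{3026} = - \frac{1}{12104} \approx -8.2617 \cdot 10^{-5}$)
$t{\left(H,s \right)} = -18 - 37 H s$ ($t{\left(H,s \right)} = - 37 H s - 18 = -18 - 37 H s$)
$Z{\left(R,P \right)} = - \frac{1}{12104} - P$
$4753212 - - Z{\left(t{\left(36,31 \right)},515 \right)} = 4753212 - - (- \frac{1}{12104} - 515) = 4753212 - \left(-1\right) \left(- \frac{6233561}{12104}\right) = 4753212 - \frac{6233561}{12104} = \frac{57526644487}{12104}$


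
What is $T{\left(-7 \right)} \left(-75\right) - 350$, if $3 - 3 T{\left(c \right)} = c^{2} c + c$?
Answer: $-9175$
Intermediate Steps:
$T{\left(c \right)} = 1 - \frac{c}{3} - \frac{c^{3}}{3}$ ($T{\left(c \right)} = 1 - \frac{c^{2} c + c}{3} = 1 - \frac{c^{3} + c}{3} = 1 - \frac{c + c^{3}}{3} = 1 - \left(\frac{c}{3} + \frac{c^{3}}{3}\right) = 1 - \frac{c}{3} - \frac{c^{3}}{3}$)
$T{\left(-7 \right)} \left(-75\right) - 350 = \left(1 - - \frac{7}{3} - \frac{\left(-7\right)^{3}}{3}\right) \left(-75\right) - 350 = \left(1 + \frac{7}{3} - - \frac{343}{3}\right) \left(-75\right) - 350 = \left(1 + \frac{7}{3} + \frac{343}{3}\right) \left(-75\right) - 350 = \frac{353}{3} \left(-75\right) - 350 = -8825 - 350 = -9175$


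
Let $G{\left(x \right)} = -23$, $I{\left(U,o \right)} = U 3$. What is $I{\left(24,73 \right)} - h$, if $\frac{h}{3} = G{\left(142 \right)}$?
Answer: $141$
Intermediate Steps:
$I{\left(U,o \right)} = 3 U$
$h = -69$ ($h = 3 \left(-23\right) = -69$)
$I{\left(24,73 \right)} - h = 3 \cdot 24 - -69 = 72 + 69 = 141$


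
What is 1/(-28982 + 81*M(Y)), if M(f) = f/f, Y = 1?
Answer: -1/28901 ≈ -3.4601e-5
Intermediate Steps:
M(f) = 1
1/(-28982 + 81*M(Y)) = 1/(-28982 + 81*1) = 1/(-28982 + 81) = 1/(-28901) = -1/28901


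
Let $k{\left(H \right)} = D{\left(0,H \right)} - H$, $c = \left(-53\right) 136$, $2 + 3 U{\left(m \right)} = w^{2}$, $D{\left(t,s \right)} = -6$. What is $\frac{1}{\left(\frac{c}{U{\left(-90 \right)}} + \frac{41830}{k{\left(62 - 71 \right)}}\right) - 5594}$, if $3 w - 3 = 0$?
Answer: $\frac{3}{89920} \approx 3.3363 \cdot 10^{-5}$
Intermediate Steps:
$w = 1$ ($w = 1 + \frac{1}{3} \cdot 0 = 1 + 0 = 1$)
$U{\left(m \right)} = - \frac{1}{3}$ ($U{\left(m \right)} = - \frac{2}{3} + \frac{1^{2}}{3} = - \frac{2}{3} + \frac{1}{3} \cdot 1 = - \frac{2}{3} + \frac{1}{3} = - \frac{1}{3}$)
$c = -7208$
$k{\left(H \right)} = -6 - H$
$\frac{1}{\left(\frac{c}{U{\left(-90 \right)}} + \frac{41830}{k{\left(62 - 71 \right)}}\right) - 5594} = \frac{1}{\left(- \frac{7208}{- \frac{1}{3}} + \frac{41830}{-6 - \left(62 - 71\right)}\right) - 5594} = \frac{1}{\left(\left(-7208\right) \left(-3\right) + \frac{41830}{-6 - -9}\right) - 5594} = \frac{1}{\left(21624 + \frac{41830}{-6 + 9}\right) - 5594} = \frac{1}{\left(21624 + \frac{41830}{3}\right) - 5594} = \frac{1}{\frac{106702}{3} - 5594} = \frac{1}{\frac{89920}{3}} = \frac{3}{89920}$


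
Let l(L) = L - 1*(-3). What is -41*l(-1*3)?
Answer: 0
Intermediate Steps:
l(L) = 3 + L (l(L) = L + 3 = 3 + L)
-41*l(-1*3) = -41*(3 - 1*3) = -41*(3 - 3) = -41*0 = 0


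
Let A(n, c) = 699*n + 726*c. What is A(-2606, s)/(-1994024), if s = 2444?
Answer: 23625/997012 ≈ 0.023696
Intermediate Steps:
A(-2606, s)/(-1994024) = (699*(-2606) + 726*2444)/(-1994024) = (-1821594 + 1774344)*(-1/1994024) = -47250*(-1/1994024) = 23625/997012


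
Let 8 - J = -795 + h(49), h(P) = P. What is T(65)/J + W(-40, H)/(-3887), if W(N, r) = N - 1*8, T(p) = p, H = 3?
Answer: 22219/225446 ≈ 0.098556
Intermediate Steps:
W(N, r) = -8 + N (W(N, r) = N - 8 = -8 + N)
J = 754 (J = 8 - (-795 + 49) = 8 - 1*(-746) = 8 + 746 = 754)
T(65)/J + W(-40, H)/(-3887) = 65/754 + (-8 - 40)/(-3887) = 65*(1/754) - 48*(-1/3887) = 5/58 + 48/3887 = 22219/225446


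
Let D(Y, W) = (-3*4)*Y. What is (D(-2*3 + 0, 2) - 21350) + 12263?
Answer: -9015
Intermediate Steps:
D(Y, W) = -12*Y
(D(-2*3 + 0, 2) - 21350) + 12263 = (-12*(-2*3 + 0) - 21350) + 12263 = (-12*(-6 + 0) - 21350) + 12263 = (-12*(-6) - 21350) + 12263 = (72 - 21350) + 12263 = -21278 + 12263 = -9015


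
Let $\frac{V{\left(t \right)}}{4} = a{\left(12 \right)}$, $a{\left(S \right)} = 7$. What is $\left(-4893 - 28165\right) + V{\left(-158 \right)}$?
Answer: $-33030$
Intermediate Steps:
$V{\left(t \right)} = 28$ ($V{\left(t \right)} = 4 \cdot 7 = 28$)
$\left(-4893 - 28165\right) + V{\left(-158 \right)} = \left(-4893 - 28165\right) + 28 = -33058 + 28 = -33030$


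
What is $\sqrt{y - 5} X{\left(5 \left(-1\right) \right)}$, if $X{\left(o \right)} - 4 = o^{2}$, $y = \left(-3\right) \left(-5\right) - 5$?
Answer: $29 \sqrt{5} \approx 64.846$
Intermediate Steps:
$y = 10$ ($y = 15 - 5 = 10$)
$X{\left(o \right)} = 4 + o^{2}$
$\sqrt{y - 5} X{\left(5 \left(-1\right) \right)} = \sqrt{10 - 5} \left(4 + \left(5 \left(-1\right)\right)^{2}\right) = \sqrt{5} \left(4 + \left(-5\right)^{2}\right) = \sqrt{5} \left(4 + 25\right) = \sqrt{5} \cdot 29 = 29 \sqrt{5}$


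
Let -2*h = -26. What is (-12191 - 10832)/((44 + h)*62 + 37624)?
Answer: -1771/3166 ≈ -0.55938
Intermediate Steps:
h = 13 (h = -1/2*(-26) = 13)
(-12191 - 10832)/((44 + h)*62 + 37624) = (-12191 - 10832)/((44 + 13)*62 + 37624) = -23023/(57*62 + 37624) = -23023/(3534 + 37624) = -23023/41158 = -23023*1/41158 = -1771/3166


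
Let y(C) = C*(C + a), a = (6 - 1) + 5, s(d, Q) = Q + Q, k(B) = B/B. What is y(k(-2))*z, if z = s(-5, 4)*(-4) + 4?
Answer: -308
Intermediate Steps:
k(B) = 1
s(d, Q) = 2*Q
a = 10 (a = 5 + 5 = 10)
y(C) = C*(10 + C) (y(C) = C*(C + 10) = C*(10 + C))
z = -28 (z = (2*4)*(-4) + 4 = 8*(-4) + 4 = -32 + 4 = -28)
y(k(-2))*z = (1*(10 + 1))*(-28) = (1*11)*(-28) = 11*(-28) = -308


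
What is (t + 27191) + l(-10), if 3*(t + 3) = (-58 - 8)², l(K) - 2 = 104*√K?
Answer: 28642 + 104*I*√10 ≈ 28642.0 + 328.88*I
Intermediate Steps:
l(K) = 2 + 104*√K
t = 1449 (t = -3 + (-58 - 8)²/3 = -3 + (⅓)*(-66)² = -3 + (⅓)*4356 = -3 + 1452 = 1449)
(t + 27191) + l(-10) = (1449 + 27191) + (2 + 104*√(-10)) = 28640 + (2 + 104*(I*√10)) = 28640 + (2 + 104*I*√10) = 28642 + 104*I*√10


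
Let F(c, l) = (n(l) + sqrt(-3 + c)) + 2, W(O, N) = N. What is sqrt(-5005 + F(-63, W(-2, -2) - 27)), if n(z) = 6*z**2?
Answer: sqrt(43 + I*sqrt(66)) ≈ 6.5864 + 0.61673*I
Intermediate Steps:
F(c, l) = 2 + sqrt(-3 + c) + 6*l**2 (F(c, l) = (6*l**2 + sqrt(-3 + c)) + 2 = (sqrt(-3 + c) + 6*l**2) + 2 = 2 + sqrt(-3 + c) + 6*l**2)
sqrt(-5005 + F(-63, W(-2, -2) - 27)) = sqrt(-5005 + (2 + sqrt(-3 - 63) + 6*(-2 - 27)**2)) = sqrt(-5005 + (2 + sqrt(-66) + 6*(-29)**2)) = sqrt(-5005 + (2 + I*sqrt(66) + 6*841)) = sqrt(-5005 + (2 + I*sqrt(66) + 5046)) = sqrt(-5005 + (5048 + I*sqrt(66))) = sqrt(43 + I*sqrt(66))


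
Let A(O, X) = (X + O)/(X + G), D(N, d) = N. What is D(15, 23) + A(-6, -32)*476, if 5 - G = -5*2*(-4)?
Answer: 19093/67 ≈ 284.97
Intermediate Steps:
G = -35 (G = 5 - (-5*2)*(-4) = 5 - (-10)*(-4) = 5 - 1*40 = 5 - 40 = -35)
A(O, X) = (O + X)/(-35 + X) (A(O, X) = (X + O)/(X - 35) = (O + X)/(-35 + X))
D(15, 23) + A(-6, -32)*476 = 15 + ((-6 - 32)/(-35 - 32))*476 = 15 + (-38/(-67))*476 = 15 - 1/67*(-38)*476 = 15 + (38/67)*476 = 15 + 18088/67 = 19093/67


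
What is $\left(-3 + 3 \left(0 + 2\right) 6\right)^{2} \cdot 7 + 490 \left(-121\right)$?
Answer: $-51667$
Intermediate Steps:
$\left(-3 + 3 \left(0 + 2\right) 6\right)^{2} \cdot 7 + 490 \left(-121\right) = \left(-3 + 3 \cdot 2 \cdot 6\right)^{2} \cdot 7 - 59290 = \left(-3 + 3 \cdot 12\right)^{2} \cdot 7 - 59290 = \left(-3 + 36\right)^{2} \cdot 7 - 59290 = 33^{2} \cdot 7 - 59290 = 1089 \cdot 7 - 59290 = 7623 - 59290 = -51667$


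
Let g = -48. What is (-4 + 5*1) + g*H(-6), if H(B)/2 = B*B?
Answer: -3455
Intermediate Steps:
H(B) = 2*B**2 (H(B) = 2*(B*B) = 2*B**2)
(-4 + 5*1) + g*H(-6) = (-4 + 5*1) - 96*(-6)**2 = (-4 + 5) - 96*36 = 1 - 48*72 = 1 - 3456 = -3455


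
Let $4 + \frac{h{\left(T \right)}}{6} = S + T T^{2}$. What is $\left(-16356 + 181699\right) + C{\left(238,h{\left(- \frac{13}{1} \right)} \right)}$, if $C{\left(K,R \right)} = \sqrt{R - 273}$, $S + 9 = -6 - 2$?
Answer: $165343 + 3 i \sqrt{1509} \approx 1.6534 \cdot 10^{5} + 116.54 i$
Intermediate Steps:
$S = -17$ ($S = -9 - 8 = -17$)
$h{\left(T \right)} = -126 + 6 T^{3}$ ($h{\left(T \right)} = -24 + 6 \left(-17 + T T^{2}\right) = -24 + 6 \left(-17 + T^{3}\right) = -24 + \left(-102 + 6 T^{3}\right) = -126 + 6 T^{3}$)
$C{\left(K,R \right)} = \sqrt{-273 + R}$
$\left(-16356 + 181699\right) + C{\left(238,h{\left(- \frac{13}{1} \right)} \right)} = \left(-16356 + 181699\right) + \sqrt{-273 + \left(-126 + 6 \left(- \frac{13}{1}\right)^{3}\right)} = 165343 + \sqrt{-273 + \left(-126 + 6 \left(\left(-13\right) 1\right)^{3}\right)} = 165343 + \sqrt{-273 + \left(-126 + 6 \left(-13\right)^{3}\right)} = 165343 + \sqrt{-273 + \left(-126 + 6 \left(-2197\right)\right)} = 165343 + \sqrt{-273 - 13308} = 165343 + \sqrt{-13581} = 165343 + 3 i \sqrt{1509}$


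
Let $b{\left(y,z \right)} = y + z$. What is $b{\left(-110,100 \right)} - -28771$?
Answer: $28761$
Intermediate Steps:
$b{\left(-110,100 \right)} - -28771 = \left(-110 + 100\right) - -28771 = -10 + 28771 = 28761$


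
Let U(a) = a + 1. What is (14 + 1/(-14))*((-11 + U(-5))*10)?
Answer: -14625/7 ≈ -2089.3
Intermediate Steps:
U(a) = 1 + a
(14 + 1/(-14))*((-11 + U(-5))*10) = (14 + 1/(-14))*((-11 + (1 - 5))*10) = (14 - 1/14)*((-11 - 4)*10) = 195*(-15*10)/14 = (195/14)*(-150) = -14625/7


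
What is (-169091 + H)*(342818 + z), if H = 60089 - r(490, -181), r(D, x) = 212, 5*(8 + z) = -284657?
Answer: -156109727102/5 ≈ -3.1222e+10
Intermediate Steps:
z = -284697/5 (z = -8 + (1/5)*(-284657) = -8 - 284657/5 = -284697/5 ≈ -56939.)
H = 59877 (H = 60089 - 1*212 = 60089 - 212 = 59877)
(-169091 + H)*(342818 + z) = (-169091 + 59877)*(342818 - 284697/5) = -109214*1429393/5 = -156109727102/5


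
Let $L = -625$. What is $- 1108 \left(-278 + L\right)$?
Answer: $1000524$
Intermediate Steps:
$- 1108 \left(-278 + L\right) = - 1108 \left(-278 - 625\right) = \left(-1108\right) \left(-903\right) = 1000524$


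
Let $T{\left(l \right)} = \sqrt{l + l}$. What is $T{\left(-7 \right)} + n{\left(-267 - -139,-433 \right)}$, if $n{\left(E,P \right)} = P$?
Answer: $-433 + i \sqrt{14} \approx -433.0 + 3.7417 i$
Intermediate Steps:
$T{\left(l \right)} = \sqrt{2} \sqrt{l}$ ($T{\left(l \right)} = \sqrt{2 l} = \sqrt{2} \sqrt{l}$)
$T{\left(-7 \right)} + n{\left(-267 - -139,-433 \right)} = \sqrt{2} \sqrt{-7} - 433 = \sqrt{2} i \sqrt{7} - 433 = i \sqrt{14} - 433 = -433 + i \sqrt{14}$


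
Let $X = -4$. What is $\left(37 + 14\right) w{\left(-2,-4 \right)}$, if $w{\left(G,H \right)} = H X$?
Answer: $816$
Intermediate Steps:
$w{\left(G,H \right)} = - 4 H$ ($w{\left(G,H \right)} = H \left(-4\right) = - 4 H$)
$\left(37 + 14\right) w{\left(-2,-4 \right)} = \left(37 + 14\right) \left(\left(-4\right) \left(-4\right)\right) = 51 \cdot 16 = 816$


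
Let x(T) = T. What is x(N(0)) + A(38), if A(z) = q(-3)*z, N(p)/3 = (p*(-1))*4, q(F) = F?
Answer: -114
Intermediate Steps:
N(p) = -12*p (N(p) = 3*((p*(-1))*4) = 3*(-p*4) = 3*(-4*p) = -12*p)
A(z) = -3*z
x(N(0)) + A(38) = -12*0 - 3*38 = 0 - 114 = -114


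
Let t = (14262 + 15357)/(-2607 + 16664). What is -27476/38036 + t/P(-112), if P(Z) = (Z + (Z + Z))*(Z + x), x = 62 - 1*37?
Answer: -313587573065/434153706224 ≈ -0.72230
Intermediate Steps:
t = 29619/14057 ≈ 2.1071
x = 25 (x = 62 - 37 = 25)
P(Z) = 3*Z*(25 + Z) (P(Z) = (Z + (Z + Z))*(Z + 25) = (Z + 2*Z)*(25 + Z) = (3*Z)*(25 + Z) = 3*Z*(25 + Z))
-27476/38036 + t/P(-112) = -27476/38036 + 29619/(14057*((3*(-112)*(25 - 112)))) = -27476*1/38036 + 29619/(14057*((3*(-112)*(-87)))) = -6869/9509 + (29619/14057)/29232 = -6869/9509 + (29619/14057)*(1/29232) = -6869/9509 + 3291/45657136 = -313587573065/434153706224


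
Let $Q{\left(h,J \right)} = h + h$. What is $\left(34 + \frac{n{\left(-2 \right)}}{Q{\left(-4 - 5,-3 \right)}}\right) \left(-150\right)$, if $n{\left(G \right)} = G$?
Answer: $- \frac{15350}{3} \approx -5116.7$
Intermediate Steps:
$Q{\left(h,J \right)} = 2 h$
$\left(34 + \frac{n{\left(-2 \right)}}{Q{\left(-4 - 5,-3 \right)}}\right) \left(-150\right) = \left(34 - \frac{2}{2 \left(-4 - 5\right)}\right) \left(-150\right) = \left(34 - \frac{2}{2 \left(-9\right)}\right) \left(-150\right) = \left(34 - \frac{2}{-18}\right) \left(-150\right) = \left(34 - - \frac{1}{9}\right) \left(-150\right) = \left(34 + \frac{1}{9}\right) \left(-150\right) = \frac{307}{9} \left(-150\right) = - \frac{15350}{3}$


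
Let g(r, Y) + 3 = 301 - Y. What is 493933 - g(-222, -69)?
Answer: 493566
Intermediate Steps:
g(r, Y) = 298 - Y (g(r, Y) = -3 + (301 - Y) = 298 - Y)
493933 - g(-222, -69) = 493933 - (298 - 1*(-69)) = 493933 - (298 + 69) = 493933 - 1*367 = 493933 - 367 = 493566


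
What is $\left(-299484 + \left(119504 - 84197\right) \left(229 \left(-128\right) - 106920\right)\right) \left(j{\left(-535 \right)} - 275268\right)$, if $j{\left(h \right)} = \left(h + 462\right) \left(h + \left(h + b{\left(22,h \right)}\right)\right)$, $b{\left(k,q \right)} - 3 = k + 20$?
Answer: $964179479119644$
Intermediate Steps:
$b{\left(k,q \right)} = 23 + k$ ($b{\left(k,q \right)} = 3 + \left(k + 20\right) = 3 + \left(20 + k\right) = 23 + k$)
$j{\left(h \right)} = \left(45 + 2 h\right) \left(462 + h\right)$ ($j{\left(h \right)} = \left(h + 462\right) \left(h + \left(h + \left(23 + 22\right)\right)\right) = \left(462 + h\right) \left(h + \left(h + 45\right)\right) = \left(462 + h\right) \left(h + \left(45 + h\right)\right) = \left(462 + h\right) \left(45 + 2 h\right) = \left(45 + 2 h\right) \left(462 + h\right)$)
$\left(-299484 + \left(119504 - 84197\right) \left(229 \left(-128\right) - 106920\right)\right) \left(j{\left(-535 \right)} - 275268\right) = \left(-299484 + \left(119504 - 84197\right) \left(229 \left(-128\right) - 106920\right)\right) \left(\left(20790 + 2 \left(-535\right)^{2} + 969 \left(-535\right)\right) - 275268\right) = \left(-299484 + 35307 \left(-29312 - 106920\right)\right) \left(\left(20790 + 2 \cdot 286225 - 518415\right) - 275268\right) = \left(-299484 + 35307 \left(-136232\right)\right) \left(\left(20790 + 572450 - 518415\right) - 275268\right) = \left(-299484 - 4809943224\right) \left(74825 - 275268\right) = \left(-4810242708\right) \left(-200443\right) = 964179479119644$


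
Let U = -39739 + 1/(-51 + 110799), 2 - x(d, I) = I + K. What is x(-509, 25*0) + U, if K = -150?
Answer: -4384181075/110748 ≈ -39587.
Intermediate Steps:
x(d, I) = 152 - I (x(d, I) = 2 - (I - 150) = 2 - (-150 + I) = 2 + (150 - I) = 152 - I)
U = -4401014771/110748 (U = -39739 + 1/110748 = -4401014771/110748 ≈ -39739.)
x(-509, 25*0) + U = (152 - 25*0) - 4401014771/110748 = (152 - 1*0) - 4401014771/110748 = (152 + 0) - 4401014771/110748 = 152 - 4401014771/110748 = -4384181075/110748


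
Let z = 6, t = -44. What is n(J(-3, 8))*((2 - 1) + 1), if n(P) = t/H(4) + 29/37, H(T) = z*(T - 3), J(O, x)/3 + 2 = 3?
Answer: -1454/111 ≈ -13.099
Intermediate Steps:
J(O, x) = 3 (J(O, x) = -6 + 3*3 = -6 + 9 = 3)
H(T) = -18 + 6*T (H(T) = 6*(T - 3) = 6*(-3 + T) = -18 + 6*T)
n(P) = -727/111 (n(P) = -44/(-18 + 6*4) + 29/37 = -44/(-18 + 24) + 29*(1/37) = -44/6 + 29/37 = -44*⅙ + 29/37 = -22/3 + 29/37 = -727/111)
n(J(-3, 8))*((2 - 1) + 1) = -727*((2 - 1) + 1)/111 = -727*(1 + 1)/111 = -727/111*2 = -1454/111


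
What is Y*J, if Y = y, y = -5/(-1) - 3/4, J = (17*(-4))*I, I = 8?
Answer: -2312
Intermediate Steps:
J = -544 (J = (17*(-4))*8 = -68*8 = -544)
y = 17/4 (y = -5*(-1) - 3*¼ = 5 - ¾ = 17/4 ≈ 4.2500)
Y = 17/4 ≈ 4.2500
Y*J = (17/4)*(-544) = -2312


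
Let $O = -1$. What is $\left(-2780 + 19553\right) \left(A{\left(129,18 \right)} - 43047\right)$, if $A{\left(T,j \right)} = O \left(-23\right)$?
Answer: $-721641552$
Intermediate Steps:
$A{\left(T,j \right)} = 23$ ($A{\left(T,j \right)} = \left(-1\right) \left(-23\right) = 23$)
$\left(-2780 + 19553\right) \left(A{\left(129,18 \right)} - 43047\right) = \left(-2780 + 19553\right) \left(23 - 43047\right) = 16773 \left(-43024\right) = -721641552$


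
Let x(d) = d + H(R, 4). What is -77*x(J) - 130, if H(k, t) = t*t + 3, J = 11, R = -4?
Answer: -2440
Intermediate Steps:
H(k, t) = 3 + t² (H(k, t) = t² + 3 = 3 + t²)
x(d) = 19 + d (x(d) = d + (3 + 4²) = d + (3 + 16) = d + 19 = 19 + d)
-77*x(J) - 130 = -77*(19 + 11) - 130 = -77*30 - 130 = -2310 - 130 = -2440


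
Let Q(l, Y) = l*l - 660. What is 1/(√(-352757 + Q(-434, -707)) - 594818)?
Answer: -594818/353808618185 - I*√165061/353808618185 ≈ -1.6812e-6 - 1.1483e-9*I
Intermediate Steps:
Q(l, Y) = -660 + l² (Q(l, Y) = l² - 660 = -660 + l²)
1/(√(-352757 + Q(-434, -707)) - 594818) = 1/(√(-352757 + (-660 + (-434)²)) - 594818) = 1/(√(-352757 + (-660 + 188356)) - 594818) = 1/(√(-352757 + 187696) - 594818) = 1/(√(-165061) - 594818) = 1/(I*√165061 - 594818) = 1/(-594818 + I*√165061)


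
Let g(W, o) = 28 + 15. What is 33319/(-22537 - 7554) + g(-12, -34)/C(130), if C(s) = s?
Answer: -3037557/3911830 ≈ -0.77651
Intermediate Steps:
g(W, o) = 43
33319/(-22537 - 7554) + g(-12, -34)/C(130) = 33319/(-22537 - 7554) + 43/130 = 33319/(-30091) + 43*(1/130) = 33319*(-1/30091) + 43/130 = -33319/30091 + 43/130 = -3037557/3911830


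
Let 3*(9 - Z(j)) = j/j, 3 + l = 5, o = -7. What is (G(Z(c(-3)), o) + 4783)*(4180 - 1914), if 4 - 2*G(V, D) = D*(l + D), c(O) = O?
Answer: 10803155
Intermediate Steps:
l = 2 (l = -3 + 5 = 2)
Z(j) = 26/3 (Z(j) = 9 - j/(3*j) = 9 - ⅓*1 = 9 - ⅓ = 26/3)
G(V, D) = 2 - D*(2 + D)/2
(G(Z(c(-3)), o) + 4783)*(4180 - 1914) = ((2 - 1*(-7) - ½*(-7)²) + 4783)*(4180 - 1914) = ((2 + 7 - ½*49) + 4783)*2266 = ((2 + 7 - 49/2) + 4783)*2266 = (-31/2 + 4783)*2266 = (9535/2)*2266 = 10803155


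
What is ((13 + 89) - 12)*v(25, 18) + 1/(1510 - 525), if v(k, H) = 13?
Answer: 1152451/985 ≈ 1170.0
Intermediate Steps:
((13 + 89) - 12)*v(25, 18) + 1/(1510 - 525) = ((13 + 89) - 12)*13 + 1/(1510 - 525) = (102 - 12)*13 + 1/985 = 90*13 + 1/985 = 1170 + 1/985 = 1152451/985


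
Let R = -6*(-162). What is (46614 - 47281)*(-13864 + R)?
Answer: 8598964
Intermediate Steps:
R = 972
(46614 - 47281)*(-13864 + R) = (46614 - 47281)*(-13864 + 972) = -667*(-12892) = 8598964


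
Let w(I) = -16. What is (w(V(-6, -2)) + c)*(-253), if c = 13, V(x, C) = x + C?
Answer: 759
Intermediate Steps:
V(x, C) = C + x
(w(V(-6, -2)) + c)*(-253) = (-16 + 13)*(-253) = -3*(-253) = 759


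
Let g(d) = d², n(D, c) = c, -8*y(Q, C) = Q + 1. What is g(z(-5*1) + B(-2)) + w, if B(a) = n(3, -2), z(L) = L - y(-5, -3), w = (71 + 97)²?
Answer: 113121/4 ≈ 28280.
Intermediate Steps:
y(Q, C) = -⅛ - Q/8 (y(Q, C) = -(Q + 1)/8 = -(1 + Q)/8 = -⅛ - Q/8)
w = 28224 (w = 168² = 28224)
z(L) = -½ + L (z(L) = L - (-⅛ - ⅛*(-5)) = L - (-⅛ + 5/8) = L - 1*½ = L - ½ = -½ + L)
B(a) = -2
g(z(-5*1) + B(-2)) + w = ((-½ - 5*1) - 2)² + 28224 = ((-½ - 5) - 2)² + 28224 = (-11/2 - 2)² + 28224 = (-15/2)² + 28224 = 225/4 + 28224 = 113121/4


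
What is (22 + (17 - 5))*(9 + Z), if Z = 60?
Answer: 2346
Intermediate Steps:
(22 + (17 - 5))*(9 + Z) = (22 + (17 - 5))*(9 + 60) = (22 + 12)*69 = 34*69 = 2346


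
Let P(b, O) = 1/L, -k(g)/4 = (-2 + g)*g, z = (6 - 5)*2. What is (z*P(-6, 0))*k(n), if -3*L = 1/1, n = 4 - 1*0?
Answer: 192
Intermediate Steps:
n = 4 (n = 4 + 0 = 4)
L = -1/3 (L = -1/3/1 = -1/3*1 = -1/3 ≈ -0.33333)
z = 2 (z = 1*2 = 2)
k(g) = -4*g*(-2 + g) (k(g) = -4*(-2 + g)*g = -4*g*(-2 + g))
P(b, O) = -3 (P(b, O) = 1/(-1/3) = -3)
(z*P(-6, 0))*k(n) = (2*(-3))*(4*4*(2 - 1*4)) = -24*4*(2 - 4) = -24*4*(-2) = -6*(-32) = 192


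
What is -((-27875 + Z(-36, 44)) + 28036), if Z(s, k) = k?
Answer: -205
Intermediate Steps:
-((-27875 + Z(-36, 44)) + 28036) = -((-27875 + 44) + 28036) = -(-27831 + 28036) = -1*205 = -205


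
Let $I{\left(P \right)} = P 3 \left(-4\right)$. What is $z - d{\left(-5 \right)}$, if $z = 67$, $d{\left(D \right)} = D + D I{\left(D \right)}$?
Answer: $372$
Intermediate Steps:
$I{\left(P \right)} = - 12 P$ ($I{\left(P \right)} = 3 P \left(-4\right) = - 12 P$)
$d{\left(D \right)} = D - 12 D^{2}$ ($d{\left(D \right)} = D + D \left(- 12 D\right) = D - 12 D^{2}$)
$z - d{\left(-5 \right)} = 67 - - 5 \left(1 - -60\right) = 67 - - 5 \left(1 + 60\right) = 67 - \left(-5\right) 61 = 67 - -305 = 67 + 305 = 372$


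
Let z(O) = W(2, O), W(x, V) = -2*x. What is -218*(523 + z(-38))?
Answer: -113142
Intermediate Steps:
z(O) = -4 (z(O) = -2*2 = -4)
-218*(523 + z(-38)) = -218*(523 - 4) = -218*519 = -113142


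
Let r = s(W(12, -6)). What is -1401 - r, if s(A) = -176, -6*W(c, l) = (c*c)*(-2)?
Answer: -1225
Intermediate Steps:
W(c, l) = c²/3 (W(c, l) = -c*c*(-2)/6 = -c²*(-2)/6 = -(-1)*c²/3 = c²/3)
r = -176
-1401 - r = -1401 - 1*(-176) = -1401 + 176 = -1225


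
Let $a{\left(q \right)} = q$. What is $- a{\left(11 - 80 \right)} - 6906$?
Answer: $-6837$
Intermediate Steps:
$- a{\left(11 - 80 \right)} - 6906 = - (11 - 80) - 6906 = \left(-1\right) \left(-69\right) - 6906 = 69 - 6906 = -6837$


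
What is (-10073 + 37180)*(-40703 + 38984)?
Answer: -46596933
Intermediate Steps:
(-10073 + 37180)*(-40703 + 38984) = 27107*(-1719) = -46596933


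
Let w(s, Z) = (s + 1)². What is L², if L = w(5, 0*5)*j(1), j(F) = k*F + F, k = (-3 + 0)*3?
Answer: 82944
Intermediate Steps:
k = -9 (k = -3*3 = -9)
w(s, Z) = (1 + s)²
j(F) = -8*F (j(F) = -9*F + F = -8*F)
L = -288 (L = (1 + 5)²*(-8*1) = 6²*(-8) = 36*(-8) = -288)
L² = (-288)² = 82944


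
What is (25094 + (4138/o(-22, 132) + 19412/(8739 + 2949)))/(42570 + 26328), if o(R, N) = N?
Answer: 44868463/123028862 ≈ 0.36470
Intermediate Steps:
(25094 + (4138/o(-22, 132) + 19412/(8739 + 2949)))/(42570 + 26328) = (25094 + (4138/132 + 19412/(8739 + 2949)))/(42570 + 26328) = (25094 + (4138*(1/132) + 19412/11688))/68898 = (25094 + (2069/66 + 19412*(1/11688)))*(1/68898) = (25094 + (2069/66 + 4853/2922))*(1/68898) = (25094 + 176831/5357)*(1/68898) = (134605389/5357)*(1/68898) = 44868463/123028862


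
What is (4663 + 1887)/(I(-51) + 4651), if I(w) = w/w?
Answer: 3275/2326 ≈ 1.4080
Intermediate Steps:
I(w) = 1
(4663 + 1887)/(I(-51) + 4651) = (4663 + 1887)/(1 + 4651) = 6550/4652 = 6550*(1/4652) = 3275/2326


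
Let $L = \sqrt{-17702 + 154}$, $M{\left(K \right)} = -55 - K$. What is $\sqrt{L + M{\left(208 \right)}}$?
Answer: $\sqrt{-263 + 2 i \sqrt{4387}} \approx 3.9672 + 16.695 i$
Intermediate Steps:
$L = 2 i \sqrt{4387}$ ($L = \sqrt{-17548} = 2 i \sqrt{4387} \approx 132.47 i$)
$\sqrt{L + M{\left(208 \right)}} = \sqrt{2 i \sqrt{4387} - 263} = \sqrt{-263 + 2 i \sqrt{4387}}$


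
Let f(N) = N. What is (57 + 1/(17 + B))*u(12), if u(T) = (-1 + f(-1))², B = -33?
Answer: 911/4 ≈ 227.75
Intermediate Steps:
u(T) = 4 (u(T) = (-1 - 1)² = (-2)² = 4)
(57 + 1/(17 + B))*u(12) = (57 + 1/(17 - 33))*4 = (57 + 1/(-16))*4 = (57 - 1/16)*4 = (911/16)*4 = 911/4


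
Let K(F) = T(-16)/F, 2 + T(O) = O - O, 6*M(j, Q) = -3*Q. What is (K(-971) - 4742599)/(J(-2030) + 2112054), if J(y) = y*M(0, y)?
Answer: -4605063627/50107484 ≈ -91.904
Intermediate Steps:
M(j, Q) = -Q/2 (M(j, Q) = (-3*Q)/6 = -Q/2)
T(O) = -2 (T(O) = -2 + (O - O) = -2 + 0 = -2)
K(F) = -2/F
J(y) = -y²/2 (J(y) = y*(-y/2) = -y²/2)
(K(-971) - 4742599)/(J(-2030) + 2112054) = (-2/(-971) - 4742599)/(-½*(-2030)² + 2112054) = (-2*(-1/971) - 4742599)/(-½*4120900 + 2112054) = (2/971 - 4742599)/(-2060450 + 2112054) = -4605063627/971/51604 = -4605063627/971*1/51604 = -4605063627/50107484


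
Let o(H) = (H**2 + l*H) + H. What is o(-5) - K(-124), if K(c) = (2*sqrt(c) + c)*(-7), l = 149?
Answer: -1593 + 28*I*sqrt(31) ≈ -1593.0 + 155.9*I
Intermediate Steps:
o(H) = H**2 + 150*H (o(H) = (H**2 + 149*H) + H = H**2 + 150*H)
K(c) = -14*sqrt(c) - 7*c (K(c) = (c + 2*sqrt(c))*(-7) = -14*sqrt(c) - 7*c)
o(-5) - K(-124) = -5*(150 - 5) - (-28*I*sqrt(31) - 7*(-124)) = -5*145 - (-28*I*sqrt(31) + 868) = -725 - (-28*I*sqrt(31) + 868) = -725 - (868 - 28*I*sqrt(31)) = -725 + (-868 + 28*I*sqrt(31)) = -1593 + 28*I*sqrt(31)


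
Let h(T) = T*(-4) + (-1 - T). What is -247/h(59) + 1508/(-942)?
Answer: -106847/139416 ≈ -0.76639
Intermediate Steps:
h(T) = -1 - 5*T (h(T) = -4*T + (-1 - T) = -1 - 5*T)
-247/h(59) + 1508/(-942) = -247/(-1 - 5*59) + 1508/(-942) = -247/(-1 - 295) + 1508*(-1/942) = -247/(-296) - 754/471 = -247*(-1/296) - 754/471 = 247/296 - 754/471 = -106847/139416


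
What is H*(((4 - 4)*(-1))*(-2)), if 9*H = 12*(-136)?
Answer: 0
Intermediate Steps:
H = -544/3 (H = (12*(-136))/9 = (⅑)*(-1632) = -544/3 ≈ -181.33)
H*(((4 - 4)*(-1))*(-2)) = -544*(4 - 4)*(-1)*(-2)/3 = -544*0*(-1)*(-2)/3 = -0*(-2) = -544/3*0 = 0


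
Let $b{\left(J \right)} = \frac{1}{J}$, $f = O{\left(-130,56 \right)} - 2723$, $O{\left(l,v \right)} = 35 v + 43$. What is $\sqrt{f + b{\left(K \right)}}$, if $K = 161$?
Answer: $\frac{i \sqrt{18662959}}{161} \approx 26.833 i$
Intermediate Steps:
$O{\left(l,v \right)} = 43 + 35 v$
$f = -720$ ($f = \left(43 + 35 \cdot 56\right) - 2723 = \left(43 + 1960\right) - 2723 = 2003 - 2723 = -720$)
$\sqrt{f + b{\left(K \right)}} = \sqrt{-720 + \frac{1}{161}} = \sqrt{- \frac{115919}{161}} = \frac{i \sqrt{18662959}}{161}$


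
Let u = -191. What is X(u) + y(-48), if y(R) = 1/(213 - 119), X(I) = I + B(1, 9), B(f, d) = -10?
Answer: -18893/94 ≈ -200.99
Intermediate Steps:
X(I) = -10 + I (X(I) = I - 10 = -10 + I)
y(R) = 1/94
X(u) + y(-48) = (-10 - 191) + 1/94 = -201 + 1/94 = -18893/94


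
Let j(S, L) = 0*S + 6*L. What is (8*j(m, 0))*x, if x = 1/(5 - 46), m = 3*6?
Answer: 0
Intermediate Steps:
m = 18
j(S, L) = 6*L (j(S, L) = 0 + 6*L = 6*L)
x = -1/41 (x = 1/(-41) = -1/41 ≈ -0.024390)
(8*j(m, 0))*x = (8*(6*0))*(-1/41) = (8*0)*(-1/41) = 0*(-1/41) = 0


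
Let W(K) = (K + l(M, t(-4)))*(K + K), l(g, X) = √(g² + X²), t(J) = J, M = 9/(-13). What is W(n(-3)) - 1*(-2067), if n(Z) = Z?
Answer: 2085 - 6*√2785/13 ≈ 2060.6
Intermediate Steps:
M = -9/13 (M = 9*(-1/13) = -9/13 ≈ -0.69231)
l(g, X) = √(X² + g²)
W(K) = 2*K*(K + √2785/13) (W(K) = (K + √((-4)² + (-9/13)²))*(K + K) = (K + √(16 + 81/169))*(2*K) = (K + √(2785/169))*(2*K) = (K + √2785/13)*(2*K) = 2*K*(K + √2785/13))
W(n(-3)) - 1*(-2067) = (2/13)*(-3)*(√2785 + 13*(-3)) - 1*(-2067) = (2/13)*(-3)*(√2785 - 39) + 2067 = (2/13)*(-3)*(-39 + √2785) + 2067 = (18 - 6*√2785/13) + 2067 = 2085 - 6*√2785/13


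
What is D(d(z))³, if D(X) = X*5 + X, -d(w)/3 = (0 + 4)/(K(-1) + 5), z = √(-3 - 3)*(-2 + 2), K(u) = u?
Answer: -5832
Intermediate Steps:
z = 0 (z = √(-6)*0 = (I*√6)*0 = 0)
d(w) = -3 (d(w) = -3*(0 + 4)/(-1 + 5) = -12/4 = -3*1 = -3)
D(X) = 6*X (D(X) = 5*X + X = 6*X)
D(d(z))³ = (6*(-3))³ = (-18)³ = -5832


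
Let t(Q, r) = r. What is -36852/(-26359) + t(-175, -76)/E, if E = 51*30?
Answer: 27190138/20164635 ≈ 1.3484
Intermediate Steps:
E = 1530
-36852/(-26359) + t(-175, -76)/E = -36852/(-26359) - 76/1530 = -36852*(-1/26359) - 76*1/1530 = 36852/26359 - 38/765 = 27190138/20164635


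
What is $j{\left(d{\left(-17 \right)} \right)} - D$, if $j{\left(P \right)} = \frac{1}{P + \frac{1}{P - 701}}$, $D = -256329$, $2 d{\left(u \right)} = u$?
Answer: $\frac{6184446945}{24127} \approx 2.5633 \cdot 10^{5}$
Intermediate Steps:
$d{\left(u \right)} = \frac{u}{2}$
$j{\left(P \right)} = \frac{1}{P + \frac{1}{-701 + P}}$
$j{\left(d{\left(-17 \right)} \right)} - D = \frac{-701 + \frac{1}{2} \left(-17\right)}{1 + \left(\frac{1}{2} \left(-17\right)\right)^{2} - 701 \cdot \frac{1}{2} \left(-17\right)} - -256329 = \frac{-701 - \frac{17}{2}}{1 + \left(- \frac{17}{2}\right)^{2} - - \frac{11917}{2}} + 256329 = \frac{1}{1 + \frac{289}{4} + \frac{11917}{2}} \left(- \frac{1419}{2}\right) + 256329 = \frac{1}{\frac{24127}{4}} \left(- \frac{1419}{2}\right) + 256329 = \frac{4}{24127} \left(- \frac{1419}{2}\right) + 256329 = - \frac{2838}{24127} + 256329 = \frac{6184446945}{24127}$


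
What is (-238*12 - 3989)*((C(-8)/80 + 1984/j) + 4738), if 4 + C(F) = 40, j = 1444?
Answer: -46849273201/1444 ≈ -3.2444e+7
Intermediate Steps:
C(F) = 36 (C(F) = -4 + 40 = 36)
(-238*12 - 3989)*((C(-8)/80 + 1984/j) + 4738) = (-238*12 - 3989)*((36/80 + 1984/1444) + 4738) = (-2856 - 3989)*((36*(1/80) + 1984*(1/1444)) + 4738) = -6845*((9/20 + 496/361) + 4738) = -6845*(13169/7220 + 4738) = -6845*34221529/7220 = -46849273201/1444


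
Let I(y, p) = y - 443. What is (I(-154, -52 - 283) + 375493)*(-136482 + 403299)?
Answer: 100028626032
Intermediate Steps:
I(y, p) = -443 + y
(I(-154, -52 - 283) + 375493)*(-136482 + 403299) = ((-443 - 154) + 375493)*(-136482 + 403299) = (-597 + 375493)*266817 = 374896*266817 = 100028626032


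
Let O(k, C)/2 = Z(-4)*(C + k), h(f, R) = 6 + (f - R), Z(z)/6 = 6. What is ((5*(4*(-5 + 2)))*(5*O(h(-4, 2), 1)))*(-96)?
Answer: 2073600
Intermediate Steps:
Z(z) = 36 (Z(z) = 6*6 = 36)
h(f, R) = 6 + f - R
O(k, C) = 72*C + 72*k (O(k, C) = 2*(36*(C + k)) = 2*(36*C + 36*k) = 72*C + 72*k)
((5*(4*(-5 + 2)))*(5*O(h(-4, 2), 1)))*(-96) = ((5*(4*(-5 + 2)))*(5*(72*1 + 72*(6 - 4 - 1*2))))*(-96) = ((5*(4*(-3)))*(5*(72 + 72*(6 - 4 - 2))))*(-96) = ((5*(-12))*(5*(72 + 72*0)))*(-96) = -300*(72 + 0)*(-96) = -300*72*(-96) = -60*360*(-96) = -21600*(-96) = 2073600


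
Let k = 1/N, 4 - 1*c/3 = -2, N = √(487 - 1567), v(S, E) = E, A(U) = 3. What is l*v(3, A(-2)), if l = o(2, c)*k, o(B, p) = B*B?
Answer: -I*√30/15 ≈ -0.36515*I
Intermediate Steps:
N = 6*I*√30 (N = √(-1080) = 6*I*√30 ≈ 32.863*I)
c = 18 (c = 12 - 3*(-2) = 12 + 6 = 18)
o(B, p) = B²
k = -I*√30/180 (k = 1/(6*I*√30) = -I*√30/180 ≈ -0.030429*I)
l = -I*√30/45 (l = 2²*(-I*√30/180) = 4*(-I*√30/180) = -I*√30/45 ≈ -0.12172*I)
l*v(3, A(-2)) = -I*√30/45*3 = -I*√30/15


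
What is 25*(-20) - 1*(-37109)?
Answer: 36609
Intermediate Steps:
25*(-20) - 1*(-37109) = -500 + 37109 = 36609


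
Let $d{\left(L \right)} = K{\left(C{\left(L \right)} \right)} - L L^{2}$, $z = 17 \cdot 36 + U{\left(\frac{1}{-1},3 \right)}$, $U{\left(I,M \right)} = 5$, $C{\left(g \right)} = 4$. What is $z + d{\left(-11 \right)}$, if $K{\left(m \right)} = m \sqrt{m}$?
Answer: $1956$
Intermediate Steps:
$K{\left(m \right)} = m^{\frac{3}{2}}$
$z = 617$ ($z = 17 \cdot 36 + 5 = 612 + 5 = 617$)
$d{\left(L \right)} = 8 - L^{3}$ ($d{\left(L \right)} = 4^{\frac{3}{2}} - L L^{2} = 8 - L^{3}$)
$z + d{\left(-11 \right)} = 617 + \left(8 - \left(-11\right)^{3}\right) = 617 + \left(8 - -1331\right) = 617 + \left(8 + 1331\right) = 617 + 1339 = 1956$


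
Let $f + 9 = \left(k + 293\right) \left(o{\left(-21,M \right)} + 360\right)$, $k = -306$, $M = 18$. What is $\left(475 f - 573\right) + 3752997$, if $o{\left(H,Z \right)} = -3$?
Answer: $1543674$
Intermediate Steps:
$f = -4650$ ($f = -9 + \left(-306 + 293\right) \left(-3 + 360\right) = -9 - 4641 = -4650$)
$\left(475 f - 573\right) + 3752997 = \left(475 \left(-4650\right) - 573\right) + 3752997 = \left(-2208750 - 573\right) + 3752997 = -2209323 + 3752997 = 1543674$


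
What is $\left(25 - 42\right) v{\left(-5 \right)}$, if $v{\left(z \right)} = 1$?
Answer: $-17$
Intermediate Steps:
$\left(25 - 42\right) v{\left(-5 \right)} = \left(25 - 42\right) 1 = \left(-17\right) 1 = -17$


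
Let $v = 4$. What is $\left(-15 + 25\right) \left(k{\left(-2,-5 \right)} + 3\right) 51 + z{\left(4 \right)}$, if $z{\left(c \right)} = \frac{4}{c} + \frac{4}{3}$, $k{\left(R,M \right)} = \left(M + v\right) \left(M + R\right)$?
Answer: $\frac{15307}{3} \approx 5102.3$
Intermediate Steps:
$k{\left(R,M \right)} = \left(4 + M\right) \left(M + R\right)$ ($k{\left(R,M \right)} = \left(M + 4\right) \left(M + R\right) = \left(4 + M\right) \left(M + R\right)$)
$z{\left(c \right)} = \frac{4}{3} + \frac{4}{c}$ ($z{\left(c \right)} = \frac{4}{c} + 4 \cdot \frac{1}{3} = \frac{4}{c} + \frac{4}{3} = \frac{4}{3} + \frac{4}{c}$)
$\left(-15 + 25\right) \left(k{\left(-2,-5 \right)} + 3\right) 51 + z{\left(4 \right)} = \left(-15 + 25\right) \left(\left(\left(-5\right)^{2} + 4 \left(-5\right) + 4 \left(-2\right) - -10\right) + 3\right) 51 + \left(\frac{4}{3} + \frac{4}{4}\right) = 10 \left(\left(25 - 20 - 8 + 10\right) + 3\right) 51 + \left(\frac{4}{3} + 4 \cdot \frac{1}{4}\right) = 10 \left(7 + 3\right) 51 + \left(\frac{4}{3} + 1\right) = 10 \cdot 10 \cdot 51 + \frac{7}{3} = 100 \cdot 51 + \frac{7}{3} = 5100 + \frac{7}{3} = \frac{15307}{3}$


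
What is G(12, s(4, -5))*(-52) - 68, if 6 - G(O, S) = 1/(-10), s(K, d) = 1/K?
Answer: -1926/5 ≈ -385.20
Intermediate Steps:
G(O, S) = 61/10 (G(O, S) = 6 - 1/(-10) = 6 - 1*(-1/10) = 6 + 1/10 = 61/10)
G(12, s(4, -5))*(-52) - 68 = (61/10)*(-52) - 68 = -1586/5 - 68 = -1926/5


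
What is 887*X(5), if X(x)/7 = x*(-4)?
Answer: -124180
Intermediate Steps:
X(x) = -28*x (X(x) = 7*(x*(-4)) = 7*(-4*x) = -28*x)
887*X(5) = 887*(-28*5) = 887*(-140) = -124180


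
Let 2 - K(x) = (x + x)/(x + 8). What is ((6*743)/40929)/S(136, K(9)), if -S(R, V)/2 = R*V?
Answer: -743/1746304 ≈ -0.00042547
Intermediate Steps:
K(x) = 2 - 2*x/(8 + x) (K(x) = 2 - (x + x)/(x + 8) = 2 - 2*x/(8 + x))
S(R, V) = -2*R*V
((6*743)/40929)/S(136, K(9)) = ((6*743)/40929)/((-2*136*16/(8 + 9))) = (4458*(1/40929))/((-2*136*16/17)) = 1486/(13643*((-2*136*16*(1/17)))) = 1486/(13643*((-2*136*16/17))) = (1486/13643)/(-256) = (1486/13643)*(-1/256) = -743/1746304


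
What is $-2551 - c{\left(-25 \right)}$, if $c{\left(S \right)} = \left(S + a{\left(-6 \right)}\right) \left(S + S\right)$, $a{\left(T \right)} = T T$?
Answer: $-2001$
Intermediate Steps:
$a{\left(T \right)} = T^{2}$
$c{\left(S \right)} = 2 S \left(36 + S\right)$ ($c{\left(S \right)} = \left(S + \left(-6\right)^{2}\right) \left(S + S\right) = \left(S + 36\right) 2 S = \left(36 + S\right) 2 S = 2 S \left(36 + S\right)$)
$-2551 - c{\left(-25 \right)} = -2551 - 2 \left(-25\right) \left(36 - 25\right) = -2551 - 2 \left(-25\right) 11 = -2551 - -550 = -2551 + 550 = -2001$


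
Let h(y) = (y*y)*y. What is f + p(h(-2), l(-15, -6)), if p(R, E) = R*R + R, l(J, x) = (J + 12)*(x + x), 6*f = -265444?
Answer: -132554/3 ≈ -44185.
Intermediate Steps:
h(y) = y³ (h(y) = y²*y = y³)
f = -132722/3 (f = (⅙)*(-265444) = -132722/3 ≈ -44241.)
l(J, x) = 2*x*(12 + J) (l(J, x) = (12 + J)*(2*x) = 2*x*(12 + J))
p(R, E) = R + R² (p(R, E) = R² + R = R + R²)
f + p(h(-2), l(-15, -6)) = -132722/3 + (-2)³*(1 + (-2)³) = -132722/3 - 8*(1 - 8) = -132722/3 - 8*(-7) = -132722/3 + 56 = -132554/3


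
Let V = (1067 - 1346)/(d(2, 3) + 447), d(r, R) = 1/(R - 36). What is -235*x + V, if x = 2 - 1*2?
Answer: -9207/14750 ≈ -0.62420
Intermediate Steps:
x = 0 (x = 2 - 2 = 0)
d(r, R) = 1/(-36 + R)
V = -9207/14750 (V = (1067 - 1346)/(1/(-36 + 3) + 447) = -279/(1/(-33) + 447) = -279/(-1/33 + 447) = -279/14750/33 = -279*33/14750 = -9207/14750 ≈ -0.62420)
-235*x + V = -235*0 - 9207/14750 = 0 - 9207/14750 = -9207/14750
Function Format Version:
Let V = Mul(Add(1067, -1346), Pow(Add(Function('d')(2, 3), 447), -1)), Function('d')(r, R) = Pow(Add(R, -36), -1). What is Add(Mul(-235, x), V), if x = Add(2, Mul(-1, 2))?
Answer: Rational(-9207, 14750) ≈ -0.62420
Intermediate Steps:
x = 0 (x = Add(2, -2) = 0)
Function('d')(r, R) = Pow(Add(-36, R), -1)
V = Rational(-9207, 14750) (V = Mul(Add(1067, -1346), Pow(Add(Pow(Add(-36, 3), -1), 447), -1)) = Mul(-279, Pow(Add(Pow(-33, -1), 447), -1)) = Mul(-279, Pow(Add(Rational(-1, 33), 447), -1)) = Mul(-279, Pow(Rational(14750, 33), -1)) = Mul(-279, Rational(33, 14750)) = Rational(-9207, 14750) ≈ -0.62420)
Add(Mul(-235, x), V) = Add(Mul(-235, 0), Rational(-9207, 14750)) = Add(0, Rational(-9207, 14750)) = Rational(-9207, 14750)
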